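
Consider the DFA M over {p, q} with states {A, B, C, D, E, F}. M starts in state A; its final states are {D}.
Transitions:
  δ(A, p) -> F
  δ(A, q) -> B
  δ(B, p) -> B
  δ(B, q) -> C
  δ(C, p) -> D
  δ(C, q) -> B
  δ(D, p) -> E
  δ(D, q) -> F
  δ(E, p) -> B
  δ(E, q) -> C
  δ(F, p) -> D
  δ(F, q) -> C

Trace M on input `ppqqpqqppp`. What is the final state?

A --p--> F
F --p--> D
D --q--> F
F --q--> C
C --p--> D
D --q--> F
F --q--> C
C --p--> D
D --p--> E
E --p--> B

B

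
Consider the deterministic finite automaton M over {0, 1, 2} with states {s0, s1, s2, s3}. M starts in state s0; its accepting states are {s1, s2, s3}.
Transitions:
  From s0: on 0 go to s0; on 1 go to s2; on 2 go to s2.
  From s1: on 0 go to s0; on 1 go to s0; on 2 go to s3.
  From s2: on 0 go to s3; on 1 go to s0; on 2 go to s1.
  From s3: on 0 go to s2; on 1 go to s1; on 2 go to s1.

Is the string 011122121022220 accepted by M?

s0 --0--> s0
s0 --1--> s2
s2 --1--> s0
s0 --1--> s2
s2 --2--> s1
s1 --2--> s3
s3 --1--> s1
s1 --2--> s3
s3 --1--> s1
s1 --0--> s0
s0 --2--> s2
s2 --2--> s1
s1 --2--> s3
s3 --2--> s1
s1 --0--> s0
End in state s0, which is not an accepting state.

rejected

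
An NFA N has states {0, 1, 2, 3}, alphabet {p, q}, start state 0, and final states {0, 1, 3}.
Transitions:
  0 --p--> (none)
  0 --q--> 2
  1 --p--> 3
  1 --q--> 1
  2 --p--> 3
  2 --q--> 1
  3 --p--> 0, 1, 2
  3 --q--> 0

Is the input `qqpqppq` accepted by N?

Start: {0}
read q: {2}
read q: {1}
read p: {3}
read q: {0}
read p: {}
The reachable set is empty and stays empty for the remaining 2 symbols.
Reachable ∩ accepting = {} — empty.

rejected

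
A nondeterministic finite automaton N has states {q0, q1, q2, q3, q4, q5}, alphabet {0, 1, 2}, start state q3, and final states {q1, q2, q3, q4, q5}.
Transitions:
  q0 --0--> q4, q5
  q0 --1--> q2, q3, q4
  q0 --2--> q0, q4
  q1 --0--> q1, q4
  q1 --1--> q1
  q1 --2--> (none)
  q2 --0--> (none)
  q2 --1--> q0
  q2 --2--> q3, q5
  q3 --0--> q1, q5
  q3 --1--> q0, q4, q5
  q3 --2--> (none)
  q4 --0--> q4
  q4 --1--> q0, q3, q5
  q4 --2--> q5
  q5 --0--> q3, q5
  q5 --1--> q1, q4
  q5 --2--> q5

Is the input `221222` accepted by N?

rejected

Start: {q3}
read 2: {}
The reachable set is empty and stays empty for the remaining 5 symbols.
Reachable ∩ accepting = {} — empty.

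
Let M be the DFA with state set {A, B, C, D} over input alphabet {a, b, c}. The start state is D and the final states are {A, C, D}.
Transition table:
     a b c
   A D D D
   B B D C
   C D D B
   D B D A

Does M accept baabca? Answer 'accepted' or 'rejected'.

accepted

D --b--> D
D --a--> B
B --a--> B
B --b--> D
D --c--> A
A --a--> D
End in state D, which is an accepting state.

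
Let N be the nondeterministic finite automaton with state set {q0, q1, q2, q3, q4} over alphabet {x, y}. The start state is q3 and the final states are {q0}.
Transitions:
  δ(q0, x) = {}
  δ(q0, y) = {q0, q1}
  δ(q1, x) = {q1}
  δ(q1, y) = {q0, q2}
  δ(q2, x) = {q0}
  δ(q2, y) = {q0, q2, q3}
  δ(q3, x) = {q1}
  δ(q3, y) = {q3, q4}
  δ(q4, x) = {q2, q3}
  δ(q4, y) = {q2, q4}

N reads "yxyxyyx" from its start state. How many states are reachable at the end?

4

Start: {q3}
read y: {q3, q4}
read x: {q1, q2, q3}
read y: {q0, q2, q3, q4}
read x: {q0, q1, q2, q3}
read y: {q0, q1, q2, q3, q4}
read y: {q0, q1, q2, q3, q4}
read x: {q0, q1, q2, q3}
Final reachable set {q0, q1, q2, q3} has 4 states.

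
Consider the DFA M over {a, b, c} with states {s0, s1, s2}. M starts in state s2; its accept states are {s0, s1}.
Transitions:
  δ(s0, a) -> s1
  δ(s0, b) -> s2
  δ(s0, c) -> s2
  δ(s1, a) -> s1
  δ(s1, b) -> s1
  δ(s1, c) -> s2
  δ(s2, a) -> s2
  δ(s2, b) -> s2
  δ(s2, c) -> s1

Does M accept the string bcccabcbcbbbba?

accepted

s2 --b--> s2
s2 --c--> s1
s1 --c--> s2
s2 --c--> s1
s1 --a--> s1
s1 --b--> s1
s1 --c--> s2
s2 --b--> s2
s2 --c--> s1
s1 --b--> s1
s1 --b--> s1
s1 --b--> s1
s1 --b--> s1
s1 --a--> s1
End in state s1, which is an accepting state.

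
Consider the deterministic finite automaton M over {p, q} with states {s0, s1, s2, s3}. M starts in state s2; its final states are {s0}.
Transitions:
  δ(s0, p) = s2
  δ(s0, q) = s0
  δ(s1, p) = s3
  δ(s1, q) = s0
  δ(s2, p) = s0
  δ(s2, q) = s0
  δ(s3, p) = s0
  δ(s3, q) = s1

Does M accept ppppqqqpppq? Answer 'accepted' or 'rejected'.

accepted

s2 --p--> s0
s0 --p--> s2
s2 --p--> s0
s0 --p--> s2
s2 --q--> s0
s0 --q--> s0
s0 --q--> s0
s0 --p--> s2
s2 --p--> s0
s0 --p--> s2
s2 --q--> s0
End in state s0, which is an accepting state.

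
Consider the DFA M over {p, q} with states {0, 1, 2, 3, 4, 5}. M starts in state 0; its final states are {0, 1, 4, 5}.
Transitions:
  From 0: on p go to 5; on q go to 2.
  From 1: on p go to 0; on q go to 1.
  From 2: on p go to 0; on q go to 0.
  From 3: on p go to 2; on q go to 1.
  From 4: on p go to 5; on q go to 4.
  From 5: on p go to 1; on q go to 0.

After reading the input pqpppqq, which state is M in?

0 --p--> 5
5 --q--> 0
0 --p--> 5
5 --p--> 1
1 --p--> 0
0 --q--> 2
2 --q--> 0

0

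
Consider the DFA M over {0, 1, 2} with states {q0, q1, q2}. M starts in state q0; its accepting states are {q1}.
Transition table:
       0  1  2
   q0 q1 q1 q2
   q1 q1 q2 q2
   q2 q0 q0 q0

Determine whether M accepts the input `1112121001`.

rejected

q0 --1--> q1
q1 --1--> q2
q2 --1--> q0
q0 --2--> q2
q2 --1--> q0
q0 --2--> q2
q2 --1--> q0
q0 --0--> q1
q1 --0--> q1
q1 --1--> q2
End in state q2, which is not an accepting state.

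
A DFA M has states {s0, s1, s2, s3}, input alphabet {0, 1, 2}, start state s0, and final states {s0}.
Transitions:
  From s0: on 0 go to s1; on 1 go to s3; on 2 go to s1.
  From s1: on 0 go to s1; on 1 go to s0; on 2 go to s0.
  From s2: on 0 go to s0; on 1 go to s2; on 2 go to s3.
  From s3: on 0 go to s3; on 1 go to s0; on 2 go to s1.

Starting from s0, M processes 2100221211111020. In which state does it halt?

s0 --2--> s1
s1 --1--> s0
s0 --0--> s1
s1 --0--> s1
s1 --2--> s0
s0 --2--> s1
s1 --1--> s0
s0 --2--> s1
s1 --1--> s0
s0 --1--> s3
s3 --1--> s0
s0 --1--> s3
s3 --1--> s0
s0 --0--> s1
s1 --2--> s0
s0 --0--> s1

s1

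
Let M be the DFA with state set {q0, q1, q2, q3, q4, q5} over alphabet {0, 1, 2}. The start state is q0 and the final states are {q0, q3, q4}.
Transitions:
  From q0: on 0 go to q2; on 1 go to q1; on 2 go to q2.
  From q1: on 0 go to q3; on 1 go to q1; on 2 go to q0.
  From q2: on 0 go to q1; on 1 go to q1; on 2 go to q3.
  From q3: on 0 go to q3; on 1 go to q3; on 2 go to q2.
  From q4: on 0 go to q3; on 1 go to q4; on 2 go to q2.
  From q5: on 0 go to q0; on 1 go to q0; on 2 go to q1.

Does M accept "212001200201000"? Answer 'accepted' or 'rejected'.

q0 --2--> q2
q2 --1--> q1
q1 --2--> q0
q0 --0--> q2
q2 --0--> q1
q1 --1--> q1
q1 --2--> q0
q0 --0--> q2
q2 --0--> q1
q1 --2--> q0
q0 --0--> q2
q2 --1--> q1
q1 --0--> q3
q3 --0--> q3
q3 --0--> q3
End in state q3, which is an accepting state.

accepted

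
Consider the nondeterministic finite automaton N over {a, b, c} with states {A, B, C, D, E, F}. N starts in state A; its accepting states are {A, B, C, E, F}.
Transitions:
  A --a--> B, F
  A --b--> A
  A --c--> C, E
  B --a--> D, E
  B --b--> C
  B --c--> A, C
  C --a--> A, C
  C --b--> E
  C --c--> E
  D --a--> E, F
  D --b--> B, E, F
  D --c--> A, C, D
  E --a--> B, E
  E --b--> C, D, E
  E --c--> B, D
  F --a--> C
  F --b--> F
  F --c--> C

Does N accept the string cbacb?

Start: {A}
read c: {C, E}
read b: {C, D, E}
read a: {A, B, C, E, F}
read c: {A, B, C, D, E}
read b: {A, B, C, D, E, F}
Reachable ∩ accepting = {A, B, C, E, F} — nonempty.

accepted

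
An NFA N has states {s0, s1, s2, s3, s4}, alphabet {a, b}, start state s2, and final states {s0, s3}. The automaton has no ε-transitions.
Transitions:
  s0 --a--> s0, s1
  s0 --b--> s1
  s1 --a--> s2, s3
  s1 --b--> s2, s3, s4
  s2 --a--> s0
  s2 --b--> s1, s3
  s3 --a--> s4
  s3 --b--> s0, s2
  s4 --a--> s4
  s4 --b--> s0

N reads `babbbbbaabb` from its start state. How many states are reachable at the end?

5

Start: {s2}
read b: {s1, s3}
read a: {s2, s3, s4}
read b: {s0, s1, s2, s3}
read b: {s0, s1, s2, s3, s4}
read b: {s0, s1, s2, s3, s4}
read b: {s0, s1, s2, s3, s4}
read b: {s0, s1, s2, s3, s4}
read a: {s0, s1, s2, s3, s4}
read a: {s0, s1, s2, s3, s4}
read b: {s0, s1, s2, s3, s4}
read b: {s0, s1, s2, s3, s4}
Final reachable set {s0, s1, s2, s3, s4} has 5 states.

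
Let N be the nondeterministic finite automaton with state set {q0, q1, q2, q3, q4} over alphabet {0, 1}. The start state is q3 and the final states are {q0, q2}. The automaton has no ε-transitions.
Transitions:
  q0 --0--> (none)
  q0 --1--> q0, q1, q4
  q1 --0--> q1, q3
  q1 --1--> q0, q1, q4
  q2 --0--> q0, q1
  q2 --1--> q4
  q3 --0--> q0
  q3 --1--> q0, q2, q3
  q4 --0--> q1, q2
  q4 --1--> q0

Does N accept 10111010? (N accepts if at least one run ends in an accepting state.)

Start: {q3}
read 1: {q0, q2, q3}
read 0: {q0, q1}
read 1: {q0, q1, q4}
read 1: {q0, q1, q4}
read 1: {q0, q1, q4}
read 0: {q1, q2, q3}
read 1: {q0, q1, q2, q3, q4}
read 0: {q0, q1, q2, q3}
Reachable ∩ accepting = {q0, q2} — nonempty.

accepted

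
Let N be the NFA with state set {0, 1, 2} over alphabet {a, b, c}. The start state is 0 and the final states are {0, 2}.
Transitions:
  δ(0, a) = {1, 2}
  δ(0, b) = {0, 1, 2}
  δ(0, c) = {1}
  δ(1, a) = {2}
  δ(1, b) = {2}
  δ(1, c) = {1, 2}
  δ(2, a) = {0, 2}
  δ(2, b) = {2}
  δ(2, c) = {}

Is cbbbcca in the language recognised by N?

rejected

Start: {0}
read c: {1}
read b: {2}
read b: {2}
read b: {2}
read c: {}
The reachable set is empty and stays empty for the remaining 2 symbols.
Reachable ∩ accepting = {} — empty.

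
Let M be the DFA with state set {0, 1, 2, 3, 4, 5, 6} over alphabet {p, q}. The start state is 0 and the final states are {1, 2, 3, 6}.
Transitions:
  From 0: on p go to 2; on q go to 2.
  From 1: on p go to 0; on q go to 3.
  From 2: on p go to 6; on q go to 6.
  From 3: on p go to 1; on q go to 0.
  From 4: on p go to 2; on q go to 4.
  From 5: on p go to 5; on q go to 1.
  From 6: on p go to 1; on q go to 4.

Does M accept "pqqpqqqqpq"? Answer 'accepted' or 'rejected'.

0 --p--> 2
2 --q--> 6
6 --q--> 4
4 --p--> 2
2 --q--> 6
6 --q--> 4
4 --q--> 4
4 --q--> 4
4 --p--> 2
2 --q--> 6
End in state 6, which is an accepting state.

accepted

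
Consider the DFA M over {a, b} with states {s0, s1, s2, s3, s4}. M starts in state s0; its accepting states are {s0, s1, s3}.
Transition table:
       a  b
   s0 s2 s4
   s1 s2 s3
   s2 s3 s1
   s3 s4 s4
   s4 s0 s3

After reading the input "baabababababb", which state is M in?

s0 --b--> s4
s4 --a--> s0
s0 --a--> s2
s2 --b--> s1
s1 --a--> s2
s2 --b--> s1
s1 --a--> s2
s2 --b--> s1
s1 --a--> s2
s2 --b--> s1
s1 --a--> s2
s2 --b--> s1
s1 --b--> s3

s3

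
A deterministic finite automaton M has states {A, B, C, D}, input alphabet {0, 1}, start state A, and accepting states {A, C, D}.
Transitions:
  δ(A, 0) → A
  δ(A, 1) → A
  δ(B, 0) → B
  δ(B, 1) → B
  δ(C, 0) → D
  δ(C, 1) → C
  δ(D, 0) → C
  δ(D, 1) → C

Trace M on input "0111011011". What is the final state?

A --0--> A
A --1--> A
A --1--> A
A --1--> A
A --0--> A
A --1--> A
A --1--> A
A --0--> A
A --1--> A
A --1--> A

A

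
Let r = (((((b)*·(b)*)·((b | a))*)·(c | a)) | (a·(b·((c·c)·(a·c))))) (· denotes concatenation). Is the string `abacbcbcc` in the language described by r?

no

Neither ((((b)*·(b)*)·((b|a))*)·(c|a)) nor (a·(b·((c·c)·(a·c)))) matches abacbcbcc.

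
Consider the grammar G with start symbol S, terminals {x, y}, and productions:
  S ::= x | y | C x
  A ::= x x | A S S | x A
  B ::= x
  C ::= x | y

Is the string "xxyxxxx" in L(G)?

no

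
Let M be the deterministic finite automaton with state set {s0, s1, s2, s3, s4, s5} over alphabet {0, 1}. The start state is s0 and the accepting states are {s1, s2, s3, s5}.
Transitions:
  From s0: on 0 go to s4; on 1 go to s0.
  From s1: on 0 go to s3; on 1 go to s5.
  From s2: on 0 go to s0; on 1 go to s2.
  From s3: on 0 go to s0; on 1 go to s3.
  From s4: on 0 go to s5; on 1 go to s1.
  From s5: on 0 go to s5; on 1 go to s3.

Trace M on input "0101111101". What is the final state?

s0

s0 --0--> s4
s4 --1--> s1
s1 --0--> s3
s3 --1--> s3
s3 --1--> s3
s3 --1--> s3
s3 --1--> s3
s3 --1--> s3
s3 --0--> s0
s0 --1--> s0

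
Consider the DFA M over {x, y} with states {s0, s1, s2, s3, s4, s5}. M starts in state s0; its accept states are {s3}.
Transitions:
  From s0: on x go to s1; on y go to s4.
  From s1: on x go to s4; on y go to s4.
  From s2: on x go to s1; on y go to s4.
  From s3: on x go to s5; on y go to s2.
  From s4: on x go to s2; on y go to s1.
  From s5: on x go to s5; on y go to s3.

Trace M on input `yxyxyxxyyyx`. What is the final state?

s2

s0 --y--> s4
s4 --x--> s2
s2 --y--> s4
s4 --x--> s2
s2 --y--> s4
s4 --x--> s2
s2 --x--> s1
s1 --y--> s4
s4 --y--> s1
s1 --y--> s4
s4 --x--> s2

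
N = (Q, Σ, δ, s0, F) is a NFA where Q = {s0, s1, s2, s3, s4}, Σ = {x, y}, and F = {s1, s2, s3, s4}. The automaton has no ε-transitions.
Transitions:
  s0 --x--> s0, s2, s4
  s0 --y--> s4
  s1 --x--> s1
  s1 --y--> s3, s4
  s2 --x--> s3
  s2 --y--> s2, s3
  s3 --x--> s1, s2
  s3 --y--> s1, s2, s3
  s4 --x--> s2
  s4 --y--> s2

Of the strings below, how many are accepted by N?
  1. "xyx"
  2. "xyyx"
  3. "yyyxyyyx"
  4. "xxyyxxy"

"xyx": accepted
"xyyx": accepted
"yyyxyyyx": accepted
"xxyyxxy": accepted

4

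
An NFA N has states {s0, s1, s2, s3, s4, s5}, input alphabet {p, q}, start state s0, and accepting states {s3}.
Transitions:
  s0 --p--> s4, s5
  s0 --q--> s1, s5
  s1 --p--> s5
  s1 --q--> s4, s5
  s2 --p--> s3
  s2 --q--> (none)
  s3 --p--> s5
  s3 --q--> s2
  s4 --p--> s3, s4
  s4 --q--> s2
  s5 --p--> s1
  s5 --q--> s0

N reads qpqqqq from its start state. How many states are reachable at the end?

5

Start: {s0}
read q: {s1, s5}
read p: {s1, s5}
read q: {s0, s4, s5}
read q: {s0, s1, s2, s5}
read q: {s0, s1, s4, s5}
read q: {s0, s1, s2, s4, s5}
Final reachable set {s0, s1, s2, s4, s5} has 5 states.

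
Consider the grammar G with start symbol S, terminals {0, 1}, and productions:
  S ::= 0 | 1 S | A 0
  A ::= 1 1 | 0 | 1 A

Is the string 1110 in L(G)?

yes

S ⇒ 1S ⇒ 1A0 ⇒ 1110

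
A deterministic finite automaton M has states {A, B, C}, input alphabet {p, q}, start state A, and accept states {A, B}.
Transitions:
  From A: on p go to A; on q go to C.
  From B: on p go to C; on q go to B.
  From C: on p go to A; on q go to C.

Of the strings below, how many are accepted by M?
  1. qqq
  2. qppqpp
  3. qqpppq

1

qqq: rejected
qppqpp: accepted
qqpppq: rejected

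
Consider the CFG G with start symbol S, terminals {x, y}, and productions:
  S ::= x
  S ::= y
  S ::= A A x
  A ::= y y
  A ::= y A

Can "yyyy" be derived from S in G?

no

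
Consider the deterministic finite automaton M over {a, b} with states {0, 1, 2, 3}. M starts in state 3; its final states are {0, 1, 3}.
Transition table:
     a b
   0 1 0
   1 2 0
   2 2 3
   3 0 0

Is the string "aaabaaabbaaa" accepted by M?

rejected

3 --a--> 0
0 --a--> 1
1 --a--> 2
2 --b--> 3
3 --a--> 0
0 --a--> 1
1 --a--> 2
2 --b--> 3
3 --b--> 0
0 --a--> 1
1 --a--> 2
2 --a--> 2
End in state 2, which is not an accepting state.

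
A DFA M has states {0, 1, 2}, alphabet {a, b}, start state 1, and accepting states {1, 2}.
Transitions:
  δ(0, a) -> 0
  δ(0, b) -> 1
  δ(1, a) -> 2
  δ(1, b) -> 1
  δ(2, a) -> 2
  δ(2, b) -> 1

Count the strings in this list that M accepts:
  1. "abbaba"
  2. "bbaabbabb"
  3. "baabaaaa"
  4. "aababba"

4

"abbaba": accepted
"bbaabbabb": accepted
"baabaaaa": accepted
"aababba": accepted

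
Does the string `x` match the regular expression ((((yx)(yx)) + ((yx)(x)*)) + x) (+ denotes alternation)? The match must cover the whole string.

The right alternative x matches x.

yes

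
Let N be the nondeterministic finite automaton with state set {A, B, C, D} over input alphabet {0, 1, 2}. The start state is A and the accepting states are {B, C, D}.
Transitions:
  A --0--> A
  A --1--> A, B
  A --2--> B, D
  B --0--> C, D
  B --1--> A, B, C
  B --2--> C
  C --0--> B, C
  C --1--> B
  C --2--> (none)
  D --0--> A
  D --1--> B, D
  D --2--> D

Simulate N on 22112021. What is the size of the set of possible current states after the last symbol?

4

Start: {A}
read 2: {B, D}
read 2: {C, D}
read 1: {B, D}
read 1: {A, B, C, D}
read 2: {B, C, D}
read 0: {A, B, C, D}
read 2: {B, C, D}
read 1: {A, B, C, D}
Final reachable set {A, B, C, D} has 4 states.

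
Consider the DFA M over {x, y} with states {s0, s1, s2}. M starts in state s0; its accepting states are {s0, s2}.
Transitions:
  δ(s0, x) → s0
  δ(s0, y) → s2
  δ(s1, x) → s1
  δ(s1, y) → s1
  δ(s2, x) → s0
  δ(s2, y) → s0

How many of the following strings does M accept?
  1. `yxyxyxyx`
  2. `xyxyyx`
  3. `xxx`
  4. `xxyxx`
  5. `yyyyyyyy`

5

`yxyxyxyx`: accepted
`xyxyyx`: accepted
`xxx`: accepted
`xxyxx`: accepted
`yyyyyyyy`: accepted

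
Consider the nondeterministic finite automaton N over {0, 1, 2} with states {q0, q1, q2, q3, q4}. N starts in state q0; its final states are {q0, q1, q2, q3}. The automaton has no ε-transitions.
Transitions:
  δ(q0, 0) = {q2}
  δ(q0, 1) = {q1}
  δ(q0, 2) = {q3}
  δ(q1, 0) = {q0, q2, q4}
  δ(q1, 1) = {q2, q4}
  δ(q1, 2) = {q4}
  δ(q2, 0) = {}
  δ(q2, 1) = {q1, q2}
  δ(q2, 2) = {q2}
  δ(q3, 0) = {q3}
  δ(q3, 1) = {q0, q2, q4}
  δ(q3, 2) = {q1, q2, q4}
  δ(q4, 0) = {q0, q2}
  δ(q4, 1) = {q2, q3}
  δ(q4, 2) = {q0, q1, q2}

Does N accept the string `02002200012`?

Start: {q0}
read 0: {q2}
read 2: {q2}
read 0: {}
The reachable set is empty and stays empty for the remaining 8 symbols.
Reachable ∩ accepting = {} — empty.

rejected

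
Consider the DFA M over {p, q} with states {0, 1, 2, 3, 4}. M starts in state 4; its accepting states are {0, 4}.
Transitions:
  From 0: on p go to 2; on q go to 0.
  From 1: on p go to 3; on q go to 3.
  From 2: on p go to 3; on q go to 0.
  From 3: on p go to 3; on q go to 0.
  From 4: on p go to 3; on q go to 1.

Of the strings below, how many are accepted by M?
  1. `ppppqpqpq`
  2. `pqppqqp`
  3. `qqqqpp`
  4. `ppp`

1

`ppppqpqpq`: accepted
`pqppqqp`: rejected
`qqqqpp`: rejected
`ppp`: rejected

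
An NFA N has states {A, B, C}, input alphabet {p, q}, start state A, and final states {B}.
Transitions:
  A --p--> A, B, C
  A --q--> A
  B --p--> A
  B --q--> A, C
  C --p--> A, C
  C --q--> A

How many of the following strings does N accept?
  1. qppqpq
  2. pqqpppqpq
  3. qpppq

0

qppqpq: rejected
pqqpppqpq: rejected
qpppq: rejected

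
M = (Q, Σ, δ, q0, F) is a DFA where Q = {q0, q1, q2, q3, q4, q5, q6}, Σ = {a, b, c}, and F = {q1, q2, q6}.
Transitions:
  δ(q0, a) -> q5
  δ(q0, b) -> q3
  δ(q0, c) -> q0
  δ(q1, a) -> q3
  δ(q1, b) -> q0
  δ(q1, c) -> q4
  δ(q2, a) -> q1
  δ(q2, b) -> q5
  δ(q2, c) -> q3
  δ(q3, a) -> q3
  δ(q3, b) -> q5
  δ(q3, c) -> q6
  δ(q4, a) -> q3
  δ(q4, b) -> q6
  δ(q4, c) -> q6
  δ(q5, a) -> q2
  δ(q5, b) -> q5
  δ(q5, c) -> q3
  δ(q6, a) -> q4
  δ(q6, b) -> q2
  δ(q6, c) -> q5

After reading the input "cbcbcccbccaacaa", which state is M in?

q3

q0 --c--> q0
q0 --b--> q3
q3 --c--> q6
q6 --b--> q2
q2 --c--> q3
q3 --c--> q6
q6 --c--> q5
q5 --b--> q5
q5 --c--> q3
q3 --c--> q6
q6 --a--> q4
q4 --a--> q3
q3 --c--> q6
q6 --a--> q4
q4 --a--> q3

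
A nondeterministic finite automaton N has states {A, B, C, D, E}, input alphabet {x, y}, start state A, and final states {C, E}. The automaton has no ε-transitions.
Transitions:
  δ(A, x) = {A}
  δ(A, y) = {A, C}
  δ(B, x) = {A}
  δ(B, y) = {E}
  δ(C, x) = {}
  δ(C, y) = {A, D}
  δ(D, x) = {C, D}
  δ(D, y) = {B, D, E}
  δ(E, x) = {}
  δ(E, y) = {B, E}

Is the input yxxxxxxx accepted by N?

Start: {A}
read y: {A, C}
read x: {A}
read x: {A}
read x: {A}
read x: {A}
read x: {A}
read x: {A}
read x: {A}
Reachable ∩ accepting = {} — empty.

rejected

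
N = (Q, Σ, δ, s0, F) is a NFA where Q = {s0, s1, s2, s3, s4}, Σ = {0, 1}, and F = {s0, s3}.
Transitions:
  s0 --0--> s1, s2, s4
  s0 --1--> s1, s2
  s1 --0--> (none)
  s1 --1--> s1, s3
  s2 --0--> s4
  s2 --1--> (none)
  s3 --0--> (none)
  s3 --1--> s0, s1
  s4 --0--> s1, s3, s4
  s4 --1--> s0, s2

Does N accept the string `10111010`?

rejected

Start: {s0}
read 1: {s1, s2}
read 0: {s4}
read 1: {s0, s2}
read 1: {s1, s2}
read 1: {s1, s3}
read 0: {}
The reachable set is empty and stays empty for the remaining 2 symbols.
Reachable ∩ accepting = {} — empty.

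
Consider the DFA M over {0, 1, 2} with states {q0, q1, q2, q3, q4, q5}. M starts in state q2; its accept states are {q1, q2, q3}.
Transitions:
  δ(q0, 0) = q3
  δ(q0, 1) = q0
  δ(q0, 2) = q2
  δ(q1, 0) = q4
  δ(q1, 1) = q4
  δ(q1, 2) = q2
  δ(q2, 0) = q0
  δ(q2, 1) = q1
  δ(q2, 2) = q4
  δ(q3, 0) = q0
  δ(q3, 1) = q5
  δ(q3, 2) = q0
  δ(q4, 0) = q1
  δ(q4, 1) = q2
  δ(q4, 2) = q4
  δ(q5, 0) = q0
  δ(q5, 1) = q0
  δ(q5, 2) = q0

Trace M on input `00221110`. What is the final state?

q0

q2 --0--> q0
q0 --0--> q3
q3 --2--> q0
q0 --2--> q2
q2 --1--> q1
q1 --1--> q4
q4 --1--> q2
q2 --0--> q0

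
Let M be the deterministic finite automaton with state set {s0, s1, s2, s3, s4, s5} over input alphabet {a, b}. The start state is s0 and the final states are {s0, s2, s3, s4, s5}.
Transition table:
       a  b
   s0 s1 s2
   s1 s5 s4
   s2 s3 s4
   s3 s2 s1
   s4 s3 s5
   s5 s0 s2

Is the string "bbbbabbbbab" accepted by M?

rejected

s0 --b--> s2
s2 --b--> s4
s4 --b--> s5
s5 --b--> s2
s2 --a--> s3
s3 --b--> s1
s1 --b--> s4
s4 --b--> s5
s5 --b--> s2
s2 --a--> s3
s3 --b--> s1
End in state s1, which is not an accepting state.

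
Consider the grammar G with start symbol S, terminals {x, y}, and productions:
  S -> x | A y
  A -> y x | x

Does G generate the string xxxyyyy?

no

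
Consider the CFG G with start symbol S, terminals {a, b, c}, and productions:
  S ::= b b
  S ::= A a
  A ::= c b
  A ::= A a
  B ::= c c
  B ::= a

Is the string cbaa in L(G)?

yes

S ⇒ Aa ⇒ Aaa ⇒ cbaa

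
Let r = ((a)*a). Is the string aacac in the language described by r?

No split of aacac into u·v has (a)* matching u and a matching v.

no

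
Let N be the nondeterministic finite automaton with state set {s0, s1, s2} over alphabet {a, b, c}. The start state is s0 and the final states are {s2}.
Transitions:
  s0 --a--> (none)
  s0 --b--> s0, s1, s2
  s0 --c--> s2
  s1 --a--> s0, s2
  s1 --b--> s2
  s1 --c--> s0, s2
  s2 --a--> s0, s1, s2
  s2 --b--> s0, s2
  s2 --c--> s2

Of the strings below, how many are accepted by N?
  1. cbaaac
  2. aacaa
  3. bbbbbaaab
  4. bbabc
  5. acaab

3

cbaaac: accepted
aacaa: rejected
bbbbbaaab: accepted
bbabc: accepted
acaab: rejected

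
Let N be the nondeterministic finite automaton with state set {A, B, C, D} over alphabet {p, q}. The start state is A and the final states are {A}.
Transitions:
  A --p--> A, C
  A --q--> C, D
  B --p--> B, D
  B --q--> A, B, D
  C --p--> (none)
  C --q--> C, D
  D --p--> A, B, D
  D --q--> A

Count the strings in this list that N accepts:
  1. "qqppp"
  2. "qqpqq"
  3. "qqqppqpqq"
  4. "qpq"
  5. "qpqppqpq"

5

"qqppp": accepted
"qqpqq": accepted
"qqqppqpqq": accepted
"qpq": accepted
"qpqppqpq": accepted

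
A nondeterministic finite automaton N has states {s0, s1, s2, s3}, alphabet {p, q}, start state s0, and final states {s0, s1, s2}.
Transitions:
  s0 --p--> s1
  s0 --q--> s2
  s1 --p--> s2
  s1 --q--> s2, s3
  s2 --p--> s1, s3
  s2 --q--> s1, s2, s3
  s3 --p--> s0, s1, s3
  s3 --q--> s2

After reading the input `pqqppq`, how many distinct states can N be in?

Start: {s0}
read p: {s1}
read q: {s2, s3}
read q: {s1, s2, s3}
read p: {s0, s1, s2, s3}
read p: {s0, s1, s2, s3}
read q: {s1, s2, s3}
Final reachable set {s1, s2, s3} has 3 states.

3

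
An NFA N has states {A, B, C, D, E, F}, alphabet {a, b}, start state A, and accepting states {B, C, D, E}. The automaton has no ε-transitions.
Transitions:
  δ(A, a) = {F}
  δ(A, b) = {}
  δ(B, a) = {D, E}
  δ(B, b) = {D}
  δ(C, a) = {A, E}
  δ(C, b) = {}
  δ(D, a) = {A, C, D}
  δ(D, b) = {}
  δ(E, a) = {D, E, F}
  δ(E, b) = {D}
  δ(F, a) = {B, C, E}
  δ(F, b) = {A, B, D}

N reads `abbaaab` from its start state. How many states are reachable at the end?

3

Start: {A}
read a: {F}
read b: {A, B, D}
read b: {D}
read a: {A, C, D}
read a: {A, C, D, E, F}
read a: {A, B, C, D, E, F}
read b: {A, B, D}
Final reachable set {A, B, D} has 3 states.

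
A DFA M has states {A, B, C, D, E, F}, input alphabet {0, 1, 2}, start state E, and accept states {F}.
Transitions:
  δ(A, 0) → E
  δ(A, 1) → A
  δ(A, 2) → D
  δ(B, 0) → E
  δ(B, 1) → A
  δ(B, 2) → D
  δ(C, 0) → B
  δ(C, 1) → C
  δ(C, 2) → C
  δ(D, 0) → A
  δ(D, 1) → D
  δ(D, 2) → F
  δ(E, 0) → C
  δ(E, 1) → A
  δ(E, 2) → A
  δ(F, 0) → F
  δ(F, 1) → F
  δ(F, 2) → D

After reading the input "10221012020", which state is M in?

E --1--> A
A --0--> E
E --2--> A
A --2--> D
D --1--> D
D --0--> A
A --1--> A
A --2--> D
D --0--> A
A --2--> D
D --0--> A

A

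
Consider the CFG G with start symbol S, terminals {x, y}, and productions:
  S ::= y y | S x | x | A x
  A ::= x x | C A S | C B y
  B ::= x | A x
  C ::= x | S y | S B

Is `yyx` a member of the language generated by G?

yes

S ⇒ Sx ⇒ yyx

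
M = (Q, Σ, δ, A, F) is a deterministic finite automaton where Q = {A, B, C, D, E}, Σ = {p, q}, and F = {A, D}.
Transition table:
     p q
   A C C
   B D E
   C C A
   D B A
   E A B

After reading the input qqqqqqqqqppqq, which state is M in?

A --q--> C
C --q--> A
A --q--> C
C --q--> A
A --q--> C
C --q--> A
A --q--> C
C --q--> A
A --q--> C
C --p--> C
C --p--> C
C --q--> A
A --q--> C

C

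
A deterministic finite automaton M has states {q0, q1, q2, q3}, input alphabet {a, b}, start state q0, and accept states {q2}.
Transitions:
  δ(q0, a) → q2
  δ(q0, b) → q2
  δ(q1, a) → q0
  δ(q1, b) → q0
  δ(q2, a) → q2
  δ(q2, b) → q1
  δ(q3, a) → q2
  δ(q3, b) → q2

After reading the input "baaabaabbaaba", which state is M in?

q0 --b--> q2
q2 --a--> q2
q2 --a--> q2
q2 --a--> q2
q2 --b--> q1
q1 --a--> q0
q0 --a--> q2
q2 --b--> q1
q1 --b--> q0
q0 --a--> q2
q2 --a--> q2
q2 --b--> q1
q1 --a--> q0

q0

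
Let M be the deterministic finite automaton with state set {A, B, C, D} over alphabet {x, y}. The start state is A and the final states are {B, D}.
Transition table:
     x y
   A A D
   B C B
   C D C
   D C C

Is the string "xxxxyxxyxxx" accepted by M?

A --x--> A
A --x--> A
A --x--> A
A --x--> A
A --y--> D
D --x--> C
C --x--> D
D --y--> C
C --x--> D
D --x--> C
C --x--> D
End in state D, which is an accepting state.

accepted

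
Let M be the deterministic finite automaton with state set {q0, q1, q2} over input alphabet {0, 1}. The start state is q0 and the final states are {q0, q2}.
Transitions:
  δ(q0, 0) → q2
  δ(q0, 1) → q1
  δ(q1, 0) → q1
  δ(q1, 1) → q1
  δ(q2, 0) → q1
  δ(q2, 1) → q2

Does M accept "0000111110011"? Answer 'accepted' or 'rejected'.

q0 --0--> q2
q2 --0--> q1
q1 --0--> q1
q1 --0--> q1
q1 --1--> q1
q1 --1--> q1
q1 --1--> q1
q1 --1--> q1
q1 --1--> q1
q1 --0--> q1
q1 --0--> q1
q1 --1--> q1
q1 --1--> q1
End in state q1, which is not an accepting state.

rejected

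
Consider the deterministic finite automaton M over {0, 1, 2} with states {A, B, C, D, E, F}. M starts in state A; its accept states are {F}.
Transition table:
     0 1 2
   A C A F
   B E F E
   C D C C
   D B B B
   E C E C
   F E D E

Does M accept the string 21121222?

rejected

A --2--> F
F --1--> D
D --1--> B
B --2--> E
E --1--> E
E --2--> C
C --2--> C
C --2--> C
End in state C, which is not an accepting state.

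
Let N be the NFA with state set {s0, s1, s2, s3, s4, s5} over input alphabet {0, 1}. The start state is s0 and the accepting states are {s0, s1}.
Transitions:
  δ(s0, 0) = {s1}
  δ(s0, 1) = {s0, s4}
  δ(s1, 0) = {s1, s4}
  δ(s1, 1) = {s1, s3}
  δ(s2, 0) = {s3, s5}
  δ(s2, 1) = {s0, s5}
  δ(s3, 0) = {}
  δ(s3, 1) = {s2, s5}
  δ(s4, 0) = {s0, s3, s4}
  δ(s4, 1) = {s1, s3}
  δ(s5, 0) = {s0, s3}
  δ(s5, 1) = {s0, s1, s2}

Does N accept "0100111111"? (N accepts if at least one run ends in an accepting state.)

Start: {s0}
read 0: {s1}
read 1: {s1, s3}
read 0: {s1, s4}
read 0: {s0, s1, s3, s4}
read 1: {s0, s1, s2, s3, s4, s5}
read 1: {s0, s1, s2, s3, s4, s5}
read 1: {s0, s1, s2, s3, s4, s5}
read 1: {s0, s1, s2, s3, s4, s5}
read 1: {s0, s1, s2, s3, s4, s5}
read 1: {s0, s1, s2, s3, s4, s5}
Reachable ∩ accepting = {s0, s1} — nonempty.

accepted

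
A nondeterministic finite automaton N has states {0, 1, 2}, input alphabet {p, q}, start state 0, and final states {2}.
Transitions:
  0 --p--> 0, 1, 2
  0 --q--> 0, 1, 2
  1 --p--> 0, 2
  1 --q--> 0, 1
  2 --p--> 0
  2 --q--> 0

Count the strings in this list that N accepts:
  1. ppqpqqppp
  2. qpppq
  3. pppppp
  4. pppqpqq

ppqpqqppp: accepted
qpppq: accepted
pppppp: accepted
pppqpqq: accepted

4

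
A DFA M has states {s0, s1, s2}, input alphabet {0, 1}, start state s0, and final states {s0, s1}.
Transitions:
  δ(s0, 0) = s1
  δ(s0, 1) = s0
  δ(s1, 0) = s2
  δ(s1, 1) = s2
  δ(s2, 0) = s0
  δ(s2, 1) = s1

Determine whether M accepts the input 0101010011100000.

s0 --0--> s1
s1 --1--> s2
s2 --0--> s0
s0 --1--> s0
s0 --0--> s1
s1 --1--> s2
s2 --0--> s0
s0 --0--> s1
s1 --1--> s2
s2 --1--> s1
s1 --1--> s2
s2 --0--> s0
s0 --0--> s1
s1 --0--> s2
s2 --0--> s0
s0 --0--> s1
End in state s1, which is an accepting state.

accepted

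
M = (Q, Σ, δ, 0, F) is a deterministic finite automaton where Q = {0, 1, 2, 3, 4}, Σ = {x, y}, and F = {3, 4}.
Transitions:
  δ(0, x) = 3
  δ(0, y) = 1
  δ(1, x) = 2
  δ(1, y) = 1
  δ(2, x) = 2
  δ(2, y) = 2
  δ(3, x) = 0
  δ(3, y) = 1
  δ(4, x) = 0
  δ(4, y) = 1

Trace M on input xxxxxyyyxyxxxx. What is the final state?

0 --x--> 3
3 --x--> 0
0 --x--> 3
3 --x--> 0
0 --x--> 3
3 --y--> 1
1 --y--> 1
1 --y--> 1
1 --x--> 2
2 --y--> 2
2 --x--> 2
2 --x--> 2
2 --x--> 2
2 --x--> 2

2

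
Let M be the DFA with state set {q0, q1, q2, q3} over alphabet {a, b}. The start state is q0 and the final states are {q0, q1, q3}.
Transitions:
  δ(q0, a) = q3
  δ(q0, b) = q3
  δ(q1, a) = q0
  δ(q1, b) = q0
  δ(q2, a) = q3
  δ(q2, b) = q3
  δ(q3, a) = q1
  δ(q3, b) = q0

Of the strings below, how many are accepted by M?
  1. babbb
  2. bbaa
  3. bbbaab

3

babbb: accepted
bbaa: accepted
bbbaab: accepted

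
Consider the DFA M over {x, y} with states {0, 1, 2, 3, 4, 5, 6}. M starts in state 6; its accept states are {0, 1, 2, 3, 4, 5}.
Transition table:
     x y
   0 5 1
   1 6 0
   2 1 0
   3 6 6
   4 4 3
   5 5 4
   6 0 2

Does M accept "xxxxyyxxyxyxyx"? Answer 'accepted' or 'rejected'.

6 --x--> 0
0 --x--> 5
5 --x--> 5
5 --x--> 5
5 --y--> 4
4 --y--> 3
3 --x--> 6
6 --x--> 0
0 --y--> 1
1 --x--> 6
6 --y--> 2
2 --x--> 1
1 --y--> 0
0 --x--> 5
End in state 5, which is an accepting state.

accepted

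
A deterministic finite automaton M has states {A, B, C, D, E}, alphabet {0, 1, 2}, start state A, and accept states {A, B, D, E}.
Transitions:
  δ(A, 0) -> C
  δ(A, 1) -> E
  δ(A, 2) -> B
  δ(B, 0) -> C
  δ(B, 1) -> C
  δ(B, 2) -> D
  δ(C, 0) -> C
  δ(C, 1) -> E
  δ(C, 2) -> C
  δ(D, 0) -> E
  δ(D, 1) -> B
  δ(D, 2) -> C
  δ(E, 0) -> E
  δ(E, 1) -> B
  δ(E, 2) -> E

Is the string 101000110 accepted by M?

rejected

A --1--> E
E --0--> E
E --1--> B
B --0--> C
C --0--> C
C --0--> C
C --1--> E
E --1--> B
B --0--> C
End in state C, which is not an accepting state.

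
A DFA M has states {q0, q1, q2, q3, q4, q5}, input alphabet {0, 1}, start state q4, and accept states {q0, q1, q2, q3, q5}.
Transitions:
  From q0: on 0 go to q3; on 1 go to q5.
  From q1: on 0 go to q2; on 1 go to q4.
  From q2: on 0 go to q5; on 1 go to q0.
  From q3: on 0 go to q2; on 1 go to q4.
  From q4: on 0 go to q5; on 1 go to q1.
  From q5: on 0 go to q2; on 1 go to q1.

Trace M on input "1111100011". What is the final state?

q4 --1--> q1
q1 --1--> q4
q4 --1--> q1
q1 --1--> q4
q4 --1--> q1
q1 --0--> q2
q2 --0--> q5
q5 --0--> q2
q2 --1--> q0
q0 --1--> q5

q5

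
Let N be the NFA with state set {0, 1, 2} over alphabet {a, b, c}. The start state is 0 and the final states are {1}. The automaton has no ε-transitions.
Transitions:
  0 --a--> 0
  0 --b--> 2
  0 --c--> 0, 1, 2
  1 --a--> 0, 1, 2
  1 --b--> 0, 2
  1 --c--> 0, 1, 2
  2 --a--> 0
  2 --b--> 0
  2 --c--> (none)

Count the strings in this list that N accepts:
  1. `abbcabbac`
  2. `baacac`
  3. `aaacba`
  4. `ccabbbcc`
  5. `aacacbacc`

4

`abbcabbac`: accepted
`baacac`: accepted
`aaacba`: rejected
`ccabbbcc`: accepted
`aacacbacc`: accepted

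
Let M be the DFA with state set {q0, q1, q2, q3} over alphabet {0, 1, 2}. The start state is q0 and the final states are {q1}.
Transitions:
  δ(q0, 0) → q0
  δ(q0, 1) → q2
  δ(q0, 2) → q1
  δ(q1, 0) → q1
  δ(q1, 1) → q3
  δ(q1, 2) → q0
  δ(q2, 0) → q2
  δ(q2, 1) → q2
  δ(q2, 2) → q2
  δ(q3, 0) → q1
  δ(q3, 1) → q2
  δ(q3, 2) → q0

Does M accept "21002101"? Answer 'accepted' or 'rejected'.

q0 --2--> q1
q1 --1--> q3
q3 --0--> q1
q1 --0--> q1
q1 --2--> q0
q0 --1--> q2
q2 --0--> q2
q2 --1--> q2
End in state q2, which is not an accepting state.

rejected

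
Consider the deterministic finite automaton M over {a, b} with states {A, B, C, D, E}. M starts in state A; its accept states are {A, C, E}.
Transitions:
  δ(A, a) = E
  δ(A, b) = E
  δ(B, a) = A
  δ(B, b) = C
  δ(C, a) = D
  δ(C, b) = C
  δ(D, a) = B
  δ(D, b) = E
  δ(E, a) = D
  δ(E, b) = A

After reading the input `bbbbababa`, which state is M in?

E

A --b--> E
E --b--> A
A --b--> E
E --b--> A
A --a--> E
E --b--> A
A --a--> E
E --b--> A
A --a--> E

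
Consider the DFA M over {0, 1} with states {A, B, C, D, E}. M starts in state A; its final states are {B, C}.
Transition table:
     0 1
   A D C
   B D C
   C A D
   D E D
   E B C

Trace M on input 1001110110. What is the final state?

E

A --1--> C
C --0--> A
A --0--> D
D --1--> D
D --1--> D
D --1--> D
D --0--> E
E --1--> C
C --1--> D
D --0--> E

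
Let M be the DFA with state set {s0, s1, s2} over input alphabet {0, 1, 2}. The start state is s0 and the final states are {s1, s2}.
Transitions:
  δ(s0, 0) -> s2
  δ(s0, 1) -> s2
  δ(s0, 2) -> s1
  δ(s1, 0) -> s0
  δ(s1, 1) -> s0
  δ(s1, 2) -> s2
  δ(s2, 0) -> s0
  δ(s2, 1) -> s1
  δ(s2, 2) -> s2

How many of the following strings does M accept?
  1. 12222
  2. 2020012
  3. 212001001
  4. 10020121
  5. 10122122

5

12222: accepted
2020012: accepted
212001001: accepted
10020121: accepted
10122122: accepted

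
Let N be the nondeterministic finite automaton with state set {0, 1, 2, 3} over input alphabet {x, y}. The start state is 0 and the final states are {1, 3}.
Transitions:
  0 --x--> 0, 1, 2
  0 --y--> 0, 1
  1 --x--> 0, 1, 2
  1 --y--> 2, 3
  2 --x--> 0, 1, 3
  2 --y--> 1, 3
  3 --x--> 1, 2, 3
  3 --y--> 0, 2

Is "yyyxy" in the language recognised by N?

Start: {0}
read y: {0, 1}
read y: {0, 1, 2, 3}
read y: {0, 1, 2, 3}
read x: {0, 1, 2, 3}
read y: {0, 1, 2, 3}
Reachable ∩ accepting = {1, 3} — nonempty.

accepted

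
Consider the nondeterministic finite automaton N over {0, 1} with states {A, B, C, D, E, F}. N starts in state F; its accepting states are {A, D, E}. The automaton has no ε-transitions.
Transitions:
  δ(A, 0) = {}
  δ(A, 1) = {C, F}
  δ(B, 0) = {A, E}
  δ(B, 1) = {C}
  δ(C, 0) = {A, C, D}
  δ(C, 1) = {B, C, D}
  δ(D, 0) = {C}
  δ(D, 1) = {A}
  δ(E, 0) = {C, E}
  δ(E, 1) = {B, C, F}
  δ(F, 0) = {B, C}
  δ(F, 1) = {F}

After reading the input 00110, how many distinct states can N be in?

Start: {F}
read 0: {B, C}
read 0: {A, C, D, E}
read 1: {A, B, C, D, F}
read 1: {A, B, C, D, F}
read 0: {A, B, C, D, E}
Final reachable set {A, B, C, D, E} has 5 states.

5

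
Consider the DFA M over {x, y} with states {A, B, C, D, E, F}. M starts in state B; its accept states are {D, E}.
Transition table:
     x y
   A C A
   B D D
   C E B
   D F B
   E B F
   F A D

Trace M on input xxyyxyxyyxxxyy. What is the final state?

B --x--> D
D --x--> F
F --y--> D
D --y--> B
B --x--> D
D --y--> B
B --x--> D
D --y--> B
B --y--> D
D --x--> F
F --x--> A
A --x--> C
C --y--> B
B --y--> D

D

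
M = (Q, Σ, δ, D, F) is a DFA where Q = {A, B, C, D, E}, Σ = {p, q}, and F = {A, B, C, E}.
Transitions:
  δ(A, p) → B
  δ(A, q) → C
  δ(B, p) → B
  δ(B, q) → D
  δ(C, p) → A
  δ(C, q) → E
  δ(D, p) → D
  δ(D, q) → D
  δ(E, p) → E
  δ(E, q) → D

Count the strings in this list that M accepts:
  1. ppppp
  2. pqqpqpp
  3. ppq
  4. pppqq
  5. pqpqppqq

ppppp: rejected
pqqpqpp: rejected
ppq: rejected
pppqq: rejected
pqpqppqq: rejected

0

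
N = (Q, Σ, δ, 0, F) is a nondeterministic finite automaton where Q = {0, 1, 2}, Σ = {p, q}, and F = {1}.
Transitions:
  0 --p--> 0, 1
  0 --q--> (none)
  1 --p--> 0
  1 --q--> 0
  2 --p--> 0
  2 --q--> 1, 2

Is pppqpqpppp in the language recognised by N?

Start: {0}
read p: {0, 1}
read p: {0, 1}
read p: {0, 1}
read q: {0}
read p: {0, 1}
read q: {0}
read p: {0, 1}
read p: {0, 1}
read p: {0, 1}
read p: {0, 1}
Reachable ∩ accepting = {1} — nonempty.

accepted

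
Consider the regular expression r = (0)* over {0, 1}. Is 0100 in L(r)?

no

0100 cannot be split into zero or more pieces each matching 0.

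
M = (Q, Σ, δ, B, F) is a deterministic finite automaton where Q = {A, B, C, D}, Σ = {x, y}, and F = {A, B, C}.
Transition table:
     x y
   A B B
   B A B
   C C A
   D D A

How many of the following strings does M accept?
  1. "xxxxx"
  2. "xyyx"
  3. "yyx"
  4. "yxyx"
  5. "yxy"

5

"xxxxx": accepted
"xyyx": accepted
"yyx": accepted
"yxyx": accepted
"yxy": accepted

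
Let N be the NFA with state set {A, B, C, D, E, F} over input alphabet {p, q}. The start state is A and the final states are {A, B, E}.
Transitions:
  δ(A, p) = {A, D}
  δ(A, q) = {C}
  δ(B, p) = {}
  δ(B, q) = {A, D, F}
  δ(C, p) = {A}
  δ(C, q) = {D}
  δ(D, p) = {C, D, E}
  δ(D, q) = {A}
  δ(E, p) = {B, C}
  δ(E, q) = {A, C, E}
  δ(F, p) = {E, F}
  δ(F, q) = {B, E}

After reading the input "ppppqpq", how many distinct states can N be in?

Start: {A}
read p: {A, D}
read p: {A, C, D, E}
read p: {A, B, C, D, E}
read p: {A, B, C, D, E}
read q: {A, C, D, E, F}
read p: {A, B, C, D, E, F}
read q: {A, B, C, D, E, F}
Final reachable set {A, B, C, D, E, F} has 6 states.

6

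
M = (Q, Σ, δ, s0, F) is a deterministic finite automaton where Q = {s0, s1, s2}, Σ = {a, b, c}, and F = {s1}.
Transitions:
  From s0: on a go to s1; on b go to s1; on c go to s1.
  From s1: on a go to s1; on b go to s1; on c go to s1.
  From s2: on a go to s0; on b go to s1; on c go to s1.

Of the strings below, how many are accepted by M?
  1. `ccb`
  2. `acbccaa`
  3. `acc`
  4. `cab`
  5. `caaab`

5

`ccb`: accepted
`acbccaa`: accepted
`acc`: accepted
`cab`: accepted
`caaab`: accepted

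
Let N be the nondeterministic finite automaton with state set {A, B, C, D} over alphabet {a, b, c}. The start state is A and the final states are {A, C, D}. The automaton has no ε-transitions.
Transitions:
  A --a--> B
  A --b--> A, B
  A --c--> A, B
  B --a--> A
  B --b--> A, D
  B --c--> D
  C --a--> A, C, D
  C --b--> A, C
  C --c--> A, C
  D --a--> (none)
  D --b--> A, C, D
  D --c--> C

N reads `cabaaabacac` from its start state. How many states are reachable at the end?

3

Start: {A}
read c: {A, B}
read a: {A, B}
read b: {A, B, D}
read a: {A, B}
read a: {A, B}
read a: {A, B}
read b: {A, B, D}
read a: {A, B}
read c: {A, B, D}
read a: {A, B}
read c: {A, B, D}
Final reachable set {A, B, D} has 3 states.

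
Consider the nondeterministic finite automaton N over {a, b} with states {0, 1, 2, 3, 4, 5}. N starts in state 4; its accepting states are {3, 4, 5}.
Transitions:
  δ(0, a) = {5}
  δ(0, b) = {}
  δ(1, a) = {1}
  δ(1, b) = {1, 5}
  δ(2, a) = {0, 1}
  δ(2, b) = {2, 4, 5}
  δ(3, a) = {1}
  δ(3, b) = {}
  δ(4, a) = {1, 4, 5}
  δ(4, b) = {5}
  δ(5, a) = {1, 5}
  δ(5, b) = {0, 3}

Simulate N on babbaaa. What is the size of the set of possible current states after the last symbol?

Start: {4}
read b: {5}
read a: {1, 5}
read b: {0, 1, 3, 5}
read b: {0, 1, 3, 5}
read a: {1, 5}
read a: {1, 5}
read a: {1, 5}
Final reachable set {1, 5} has 2 states.

2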